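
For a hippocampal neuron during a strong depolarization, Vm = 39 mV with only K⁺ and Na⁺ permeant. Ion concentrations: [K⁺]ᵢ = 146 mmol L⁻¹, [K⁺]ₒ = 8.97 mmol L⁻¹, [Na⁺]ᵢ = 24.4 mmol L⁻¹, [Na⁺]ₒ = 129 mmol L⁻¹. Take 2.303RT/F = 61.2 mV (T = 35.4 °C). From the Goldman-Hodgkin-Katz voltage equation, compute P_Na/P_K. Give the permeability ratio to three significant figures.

Let α = P_Na/P_K. GHK: Vm = 61.2·log₁₀[(Kₒ + α·Naₒ)/(Kᵢ + α·Naᵢ)].
10^(Vm/61.2) = 10^(39.0/61.2) = 4.3377
So 4.3377·(Kᵢ + α·Naᵢ) = Kₒ + α·Naₒ → α = (4.3377·146.0 − 8.97) / (129.0 − 4.3377·24.4)
α = (633.3 − 8.97) / (129.0 − 105.8) = 624.3/23.16 = 26.96

27.0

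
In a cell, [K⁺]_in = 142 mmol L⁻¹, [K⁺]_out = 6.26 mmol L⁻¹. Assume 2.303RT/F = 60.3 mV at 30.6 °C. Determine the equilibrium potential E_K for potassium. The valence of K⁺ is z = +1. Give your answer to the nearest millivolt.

-82 mV

E = (60.3/z) · log₁₀([K⁺]_out/[K⁺]_in) with z = +1.
= (60.3/1) · log₁₀(6.26/142) = 60.30 · log₁₀(0.04408)
= 60.30 · (-1.3557) = -81.75 mV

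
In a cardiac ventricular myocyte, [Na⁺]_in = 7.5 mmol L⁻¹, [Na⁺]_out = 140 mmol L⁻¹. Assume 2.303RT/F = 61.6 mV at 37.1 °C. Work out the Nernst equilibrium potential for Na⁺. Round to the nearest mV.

E = (61.6/z) · log₁₀([Na⁺]_out/[Na⁺]_in) with z = +1.
= (61.6/1) · log₁₀(140/7.5) = 61.60 · log₁₀(18.67)
= 61.60 · (1.2711) = 78.30 mV

78 mV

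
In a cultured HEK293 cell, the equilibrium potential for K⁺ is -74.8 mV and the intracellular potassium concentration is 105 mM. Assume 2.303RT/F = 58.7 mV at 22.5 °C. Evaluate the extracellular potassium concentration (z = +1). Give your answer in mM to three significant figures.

5.58 mM

Nernst: E = (58.7/1) · log₁₀([out]/[in]), so log₁₀([out]/[in]) = -74.8 × 1 / 58.7 = -1.2743.
[out]/[in] = 10^(-1.2743) = 0.05318.
[out] = 0.05318 × 105 = 5.584 mM.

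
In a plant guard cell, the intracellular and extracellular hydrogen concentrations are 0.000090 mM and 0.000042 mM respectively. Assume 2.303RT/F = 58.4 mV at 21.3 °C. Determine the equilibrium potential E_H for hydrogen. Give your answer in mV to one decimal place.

-19.3 mV

E = (58.4/z) · log₁₀([H⁺]_out/[H⁺]_in) with z = +1.
= (58.4/1) · log₁₀(0.000042/0.000090) = 58.40 · log₁₀(0.4667)
= 58.40 · (-0.3310) = -19.33 mV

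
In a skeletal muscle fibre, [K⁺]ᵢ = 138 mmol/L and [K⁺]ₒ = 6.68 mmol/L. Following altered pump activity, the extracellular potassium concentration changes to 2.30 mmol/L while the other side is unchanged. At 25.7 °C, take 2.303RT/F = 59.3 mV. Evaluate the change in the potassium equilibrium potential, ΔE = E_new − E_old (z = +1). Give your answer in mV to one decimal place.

E_old = (59.3/1)·log₁₀(6.68/138) = -77.99 mV
E_new = (59.3/1)·log₁₀(2.30/138) = -105.44 mV
ΔE = -105.44 − (-77.99) = -27.46 mV

-27.5 mV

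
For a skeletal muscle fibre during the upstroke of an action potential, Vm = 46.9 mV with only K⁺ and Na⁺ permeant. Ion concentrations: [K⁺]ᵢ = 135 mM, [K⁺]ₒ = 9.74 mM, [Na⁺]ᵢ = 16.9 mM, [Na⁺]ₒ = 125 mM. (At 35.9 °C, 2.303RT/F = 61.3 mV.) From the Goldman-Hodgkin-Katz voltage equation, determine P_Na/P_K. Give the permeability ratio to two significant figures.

29

Let α = P_Na/P_K. GHK: Vm = 61.3·log₁₀[(Kₒ + α·Naₒ)/(Kᵢ + α·Naᵢ)].
10^(Vm/61.3) = 10^(46.9/61.3) = 5.8222
So 5.8222·(Kᵢ + α·Naᵢ) = Kₒ + α·Naₒ → α = (5.8222·135.0 − 9.74) / (125.0 − 5.8222·16.9)
α = (786 − 9.74) / (125.0 − 98.4) = 776.3/26.6 = 29.18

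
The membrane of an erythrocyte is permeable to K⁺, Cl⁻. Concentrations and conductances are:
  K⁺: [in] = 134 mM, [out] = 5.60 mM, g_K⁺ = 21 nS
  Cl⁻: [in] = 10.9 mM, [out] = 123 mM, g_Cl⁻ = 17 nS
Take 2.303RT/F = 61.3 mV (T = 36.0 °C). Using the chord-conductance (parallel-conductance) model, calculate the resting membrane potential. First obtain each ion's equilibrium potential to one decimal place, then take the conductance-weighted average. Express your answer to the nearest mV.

-76 mV

E_K⁺ = (61.3/1)·log₁₀(5.60/134) = -84.5 mV
E_Cl⁻ = (61.3/-1)·log₁₀(123/10.9) = -64.5 mV
Vm = (Σ gᵢEᵢ)/(Σ gᵢ) = (21·-84.5 + 17·-64.5) / (21 + 17)
= -2871.00 / 38 = -75.55 mV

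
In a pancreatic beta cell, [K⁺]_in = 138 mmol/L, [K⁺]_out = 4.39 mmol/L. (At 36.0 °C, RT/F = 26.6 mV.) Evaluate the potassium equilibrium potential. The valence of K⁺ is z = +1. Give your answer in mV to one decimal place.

E = (26.6/z) · ln([K⁺]_out/[K⁺]_in) with z = +1.
= (26.6/1) · ln(4.39/138) = 26.60 · ln(0.03181)
= 26.60 · (-3.4479) = -91.71 mV

-91.7 mV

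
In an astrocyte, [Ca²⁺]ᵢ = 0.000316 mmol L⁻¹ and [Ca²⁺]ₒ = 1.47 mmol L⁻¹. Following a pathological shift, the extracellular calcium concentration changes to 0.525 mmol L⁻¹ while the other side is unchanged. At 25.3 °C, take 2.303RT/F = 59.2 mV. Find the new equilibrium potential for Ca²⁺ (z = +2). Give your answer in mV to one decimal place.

95.3 mV

After the shift: [Ca²⁺]_out = 0.525, [Ca²⁺]_in = 0.000316 mmol L⁻¹.
E_new = (59.2/2)·log₁₀(0.525/0.000316) = 29.60 · (3.2205) = 95.33 mV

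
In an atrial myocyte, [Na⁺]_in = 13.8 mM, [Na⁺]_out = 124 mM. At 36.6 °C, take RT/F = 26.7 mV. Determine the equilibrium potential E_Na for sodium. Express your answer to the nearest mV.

59 mV

E = (26.7/z) · ln([Na⁺]_out/[Na⁺]_in) with z = +1.
= (26.7/1) · ln(124/13.8) = 26.70 · ln(8.986)
= 26.70 · (2.1956) = 58.62 mV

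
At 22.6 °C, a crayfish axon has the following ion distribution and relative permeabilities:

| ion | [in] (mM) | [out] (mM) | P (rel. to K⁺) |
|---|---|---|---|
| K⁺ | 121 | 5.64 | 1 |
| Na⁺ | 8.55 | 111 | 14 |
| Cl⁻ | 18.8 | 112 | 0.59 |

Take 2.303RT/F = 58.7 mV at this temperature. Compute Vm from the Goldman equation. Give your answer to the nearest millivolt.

Vm = 58.7 · log₁₀[(Σ P·[cation]ₒ + Σ P·[anion]ᵢ) / (Σ P·[cation]ᵢ + Σ P·[anion]ₒ)]
Numerator = 1×5.64 + 14×111 + 0.59×18.8 = 1571
Denominator = 1×121 + 14×8.55 + 0.59×112 = 306.8
Vm = 58.7 · log₁₀(5.1201) = 58.7 × (0.7093) = 41.63 mV

42 mV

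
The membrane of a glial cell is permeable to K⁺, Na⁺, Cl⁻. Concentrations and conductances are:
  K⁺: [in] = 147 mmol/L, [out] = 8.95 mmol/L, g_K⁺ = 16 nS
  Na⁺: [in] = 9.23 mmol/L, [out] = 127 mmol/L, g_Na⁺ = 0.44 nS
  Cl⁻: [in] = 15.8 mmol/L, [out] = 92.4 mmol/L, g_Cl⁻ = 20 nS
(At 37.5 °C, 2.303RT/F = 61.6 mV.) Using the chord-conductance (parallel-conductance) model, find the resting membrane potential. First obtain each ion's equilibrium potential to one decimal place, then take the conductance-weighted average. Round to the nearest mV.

-58 mV

E_K⁺ = (61.6/1)·log₁₀(8.95/147) = -74.9 mV
E_Na⁺ = (61.6/1)·log₁₀(127/9.23) = 70.1 mV
E_Cl⁻ = (61.6/-1)·log₁₀(92.4/15.8) = -47.2 mV
Vm = (Σ gᵢEᵢ)/(Σ gᵢ) = (16·-74.9 + 0.44·70.1 + 20·-47.2) / (16 + 0.44 + 20)
= -2111.56 / 36.44 = -57.95 mV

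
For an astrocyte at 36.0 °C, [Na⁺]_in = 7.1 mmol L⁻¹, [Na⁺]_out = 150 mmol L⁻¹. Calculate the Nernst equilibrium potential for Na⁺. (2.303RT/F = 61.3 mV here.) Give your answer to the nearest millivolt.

E = (61.3/z) · log₁₀([Na⁺]_out/[Na⁺]_in) with z = +1.
= (61.3/1) · log₁₀(150/7.1) = 61.30 · log₁₀(21.13)
= 61.30 · (1.3248) = 81.21 mV

81 mV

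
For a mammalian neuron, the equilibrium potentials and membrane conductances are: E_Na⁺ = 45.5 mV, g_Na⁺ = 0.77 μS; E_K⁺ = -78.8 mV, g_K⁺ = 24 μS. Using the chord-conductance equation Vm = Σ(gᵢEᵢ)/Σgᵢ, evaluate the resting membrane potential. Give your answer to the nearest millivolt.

-75 mV

Σ gᵢEᵢ = 0.77·(45.5) + 24·(-78.8) = -1856.16
Σ gᵢ = 0.77 + 24 = 24.77
Vm = -1856.16 / 24.77 = -74.94 mV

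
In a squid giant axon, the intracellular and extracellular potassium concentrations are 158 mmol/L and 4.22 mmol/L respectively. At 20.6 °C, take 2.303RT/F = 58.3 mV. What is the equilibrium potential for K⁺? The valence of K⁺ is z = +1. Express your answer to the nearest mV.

-92 mV

E = (58.3/z) · log₁₀([K⁺]_out/[K⁺]_in) with z = +1.
= (58.3/1) · log₁₀(4.22/158) = 58.30 · log₁₀(0.02671)
= 58.30 · (-1.5733) = -91.73 mV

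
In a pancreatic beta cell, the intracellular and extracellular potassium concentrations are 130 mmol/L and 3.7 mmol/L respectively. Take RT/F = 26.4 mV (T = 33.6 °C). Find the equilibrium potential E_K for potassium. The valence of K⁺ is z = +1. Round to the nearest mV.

-94 mV

E = (26.4/z) · ln([K⁺]_out/[K⁺]_in) with z = +1.
= (26.4/1) · ln(3.7/130) = 26.40 · ln(0.02846)
= 26.40 · (-3.5592) = -93.96 mV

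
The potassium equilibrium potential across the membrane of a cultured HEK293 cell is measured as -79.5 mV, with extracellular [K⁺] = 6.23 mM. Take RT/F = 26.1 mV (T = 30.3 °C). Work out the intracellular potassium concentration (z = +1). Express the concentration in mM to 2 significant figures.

130 mM

Nernst: E = (26.1/1) · ln([out]/[in]), so ln([out]/[in]) = -79.5 × 1 / 26.1 = -3.0460.
[out]/[in] = e^(-3.0460) = 0.04755.
[in] = 6.23 / 0.04755 = 131 mM.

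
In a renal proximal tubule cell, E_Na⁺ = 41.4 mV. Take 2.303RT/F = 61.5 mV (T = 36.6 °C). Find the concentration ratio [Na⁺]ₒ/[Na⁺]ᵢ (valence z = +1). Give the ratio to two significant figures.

4.7

log₁₀([out]/[in]) = E·z/(61.5) = 41.4 × 1 / 61.5 = 0.6732
[out]/[in] = 10^(0.6732) = 4.712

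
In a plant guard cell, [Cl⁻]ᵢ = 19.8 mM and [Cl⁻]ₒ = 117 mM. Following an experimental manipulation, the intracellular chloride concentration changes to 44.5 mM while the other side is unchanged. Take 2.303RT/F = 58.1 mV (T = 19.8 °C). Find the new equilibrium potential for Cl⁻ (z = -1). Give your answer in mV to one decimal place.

After the shift: [Cl⁻]_out = 117, [Cl⁻]_in = 44.5 mM.
E_new = (58.1/-1)·log₁₀(117/44.5) = -58.10 · (0.4198) = -24.39 mV

-24.4 mV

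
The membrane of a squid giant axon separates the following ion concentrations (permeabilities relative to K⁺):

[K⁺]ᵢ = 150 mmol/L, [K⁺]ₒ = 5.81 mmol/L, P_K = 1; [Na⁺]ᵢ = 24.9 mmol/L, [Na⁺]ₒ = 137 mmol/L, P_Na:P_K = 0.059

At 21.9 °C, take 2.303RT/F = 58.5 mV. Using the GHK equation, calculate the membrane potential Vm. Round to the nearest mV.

-61 mV

Vm = 58.5 · log₁₀[(Σ P·[cation]ₒ + Σ P·[anion]ᵢ) / (Σ P·[cation]ᵢ + Σ P·[anion]ₒ)]
Numerator = 1×5.81 + 0.059×137 = 13.89
Denominator = 1×150 + 0.059×24.9 = 151.5
Vm = 58.5 · log₁₀(0.091722) = 58.5 × (-1.0375) = -60.70 mV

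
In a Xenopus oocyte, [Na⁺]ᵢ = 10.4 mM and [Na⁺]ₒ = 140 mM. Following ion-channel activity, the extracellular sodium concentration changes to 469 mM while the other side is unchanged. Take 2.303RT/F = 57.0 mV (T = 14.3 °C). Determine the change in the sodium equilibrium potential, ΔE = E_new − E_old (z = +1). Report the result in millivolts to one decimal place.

29.9 mV

E_old = (57.0/1)·log₁₀(140/10.4) = 64.36 mV
E_new = (57.0/1)·log₁₀(469/10.4) = 94.29 mV
ΔE = 94.29 − (64.36) = 29.93 mV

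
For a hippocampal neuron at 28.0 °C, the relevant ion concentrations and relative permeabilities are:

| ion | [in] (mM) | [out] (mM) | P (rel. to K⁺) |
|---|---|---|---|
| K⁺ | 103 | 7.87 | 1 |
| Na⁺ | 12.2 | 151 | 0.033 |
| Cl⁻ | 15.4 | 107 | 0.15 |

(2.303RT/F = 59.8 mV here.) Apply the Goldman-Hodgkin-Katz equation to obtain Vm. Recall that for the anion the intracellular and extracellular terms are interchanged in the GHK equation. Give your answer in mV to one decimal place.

Vm = 59.8 · log₁₀[(Σ P·[cation]ₒ + Σ P·[anion]ᵢ) / (Σ P·[cation]ᵢ + Σ P·[anion]ₒ)]
Numerator = 1×7.87 + 0.033×151 + 0.15×15.4 = 15.16
Denominator = 1×103 + 0.033×12.2 + 0.15×107 = 119.5
Vm = 59.8 · log₁₀(0.12694) = 59.8 × (-0.8964) = -53.61 mV

-53.6 mV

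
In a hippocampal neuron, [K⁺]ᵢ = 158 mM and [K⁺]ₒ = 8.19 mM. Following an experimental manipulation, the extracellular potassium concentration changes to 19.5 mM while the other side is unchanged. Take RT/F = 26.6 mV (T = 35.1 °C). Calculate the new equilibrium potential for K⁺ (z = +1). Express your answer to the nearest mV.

-56 mV

After the shift: [K⁺]_out = 19.5, [K⁺]_in = 158 mM.
E_new = (26.6/1)·ln(19.5/158) = 26.60 · (-2.0922) = -55.65 mV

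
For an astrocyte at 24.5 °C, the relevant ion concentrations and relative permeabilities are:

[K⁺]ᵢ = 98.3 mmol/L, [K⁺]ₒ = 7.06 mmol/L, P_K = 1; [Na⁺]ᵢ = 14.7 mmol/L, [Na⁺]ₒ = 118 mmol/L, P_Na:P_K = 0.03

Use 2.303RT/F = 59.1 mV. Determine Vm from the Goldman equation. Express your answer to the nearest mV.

-57 mV

Vm = 59.1 · log₁₀[(Σ P·[cation]ₒ + Σ P·[anion]ᵢ) / (Σ P·[cation]ᵢ + Σ P·[anion]ₒ)]
Numerator = 1×7.06 + 0.03×118 = 10.6
Denominator = 1×98.3 + 0.03×14.7 = 98.74
Vm = 59.1 · log₁₀(0.10735) = 59.1 × (-0.9692) = -57.28 mV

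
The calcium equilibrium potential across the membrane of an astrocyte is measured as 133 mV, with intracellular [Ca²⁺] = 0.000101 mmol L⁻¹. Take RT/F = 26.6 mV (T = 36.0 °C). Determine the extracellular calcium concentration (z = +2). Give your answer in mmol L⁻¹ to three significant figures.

Nernst: E = (26.6/2) · ln([out]/[in]), so ln([out]/[in]) = 133.0 × 2 / 26.6 = 10.0000.
[out]/[in] = e^(10.0000) = 2.203e+04.
[out] = 2.203e+04 × 0.000101 = 2.225 mmol L⁻¹.

2.22 mmol L⁻¹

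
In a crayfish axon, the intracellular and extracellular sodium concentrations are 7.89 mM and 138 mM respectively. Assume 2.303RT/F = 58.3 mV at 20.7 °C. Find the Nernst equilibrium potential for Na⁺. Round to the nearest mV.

E = (58.3/z) · log₁₀([Na⁺]_out/[Na⁺]_in) with z = +1.
= (58.3/1) · log₁₀(138/7.89) = 58.30 · log₁₀(17.49)
= 58.30 · (1.2428) = 72.46 mV

72 mV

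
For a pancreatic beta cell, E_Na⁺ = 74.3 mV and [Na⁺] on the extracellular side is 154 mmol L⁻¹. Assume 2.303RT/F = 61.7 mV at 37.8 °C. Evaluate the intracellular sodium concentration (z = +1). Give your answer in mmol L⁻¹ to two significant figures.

Nernst: E = (61.7/1) · log₁₀([out]/[in]), so log₁₀([out]/[in]) = 74.3 × 1 / 61.7 = 1.2042.
[out]/[in] = 10^(1.2042) = 16.
[in] = 154 / 16 = 9.623 mmol L⁻¹.

9.6 mmol L⁻¹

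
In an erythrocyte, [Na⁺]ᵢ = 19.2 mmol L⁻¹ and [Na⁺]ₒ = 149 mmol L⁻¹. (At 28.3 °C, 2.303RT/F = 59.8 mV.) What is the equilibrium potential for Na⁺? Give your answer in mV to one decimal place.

E = (59.8/z) · log₁₀([Na⁺]_out/[Na⁺]_in) with z = +1.
= (59.8/1) · log₁₀(149/19.2) = 59.80 · log₁₀(7.76)
= 59.80 · (0.8899) = 53.22 mV

53.2 mV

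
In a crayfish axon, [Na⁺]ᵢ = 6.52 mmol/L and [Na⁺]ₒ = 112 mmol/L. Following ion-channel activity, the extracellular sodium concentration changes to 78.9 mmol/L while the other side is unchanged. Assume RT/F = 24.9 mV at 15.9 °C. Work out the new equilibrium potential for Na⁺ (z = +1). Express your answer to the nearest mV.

62 mV

After the shift: [Na⁺]_out = 78.9, [Na⁺]_in = 6.52 mmol/L.
E_new = (24.9/1)·ln(78.9/6.52) = 24.90 · (2.4933) = 62.08 mV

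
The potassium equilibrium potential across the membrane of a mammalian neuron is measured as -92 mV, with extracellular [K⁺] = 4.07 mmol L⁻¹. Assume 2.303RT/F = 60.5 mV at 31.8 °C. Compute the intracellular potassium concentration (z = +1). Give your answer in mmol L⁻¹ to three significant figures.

135 mmol L⁻¹

Nernst: E = (60.5/1) · log₁₀([out]/[in]), so log₁₀([out]/[in]) = -92.0 × 1 / 60.5 = -1.5207.
[out]/[in] = 10^(-1.5207) = 0.03015.
[in] = 4.07 / 0.03015 = 135 mmol L⁻¹.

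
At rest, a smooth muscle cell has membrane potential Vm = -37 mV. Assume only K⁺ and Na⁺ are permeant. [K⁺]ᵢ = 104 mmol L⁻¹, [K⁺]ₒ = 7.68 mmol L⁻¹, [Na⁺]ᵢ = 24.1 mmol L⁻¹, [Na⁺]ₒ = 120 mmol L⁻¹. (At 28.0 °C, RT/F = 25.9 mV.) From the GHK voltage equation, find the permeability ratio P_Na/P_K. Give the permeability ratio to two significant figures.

0.15

Let α = P_Na/P_K. GHK: Vm = 25.9·ln[(Kₒ + α·Naₒ)/(Kᵢ + α·Naᵢ)].
e^(Vm/25.9) = e^(-37.0/25.9) = 0.23965
So 0.23965·(Kᵢ + α·Naᵢ) = Kₒ + α·Naₒ → α = (0.23965·104.0 − 7.68) / (120.0 − 0.23965·24.1)
α = (24.92 − 7.68) / (120.0 − 5.776) = 17.24/114.2 = 0.151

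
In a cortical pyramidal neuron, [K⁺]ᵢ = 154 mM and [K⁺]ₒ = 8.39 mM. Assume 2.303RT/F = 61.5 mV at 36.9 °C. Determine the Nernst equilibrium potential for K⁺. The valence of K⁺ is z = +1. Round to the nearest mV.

E = (61.5/z) · log₁₀([K⁺]_out/[K⁺]_in) with z = +1.
= (61.5/1) · log₁₀(8.39/154) = 61.50 · log₁₀(0.05448)
= 61.50 · (-1.2638) = -77.72 mV

-78 mV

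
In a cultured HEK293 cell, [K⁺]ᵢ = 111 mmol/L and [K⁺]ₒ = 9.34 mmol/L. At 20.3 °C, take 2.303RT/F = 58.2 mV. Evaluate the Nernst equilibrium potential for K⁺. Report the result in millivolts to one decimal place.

E = (58.2/z) · log₁₀([K⁺]_out/[K⁺]_in) with z = +1.
= (58.2/1) · log₁₀(9.34/111) = 58.20 · log₁₀(0.08414)
= 58.20 · (-1.0750) = -62.56 mV

-62.6 mV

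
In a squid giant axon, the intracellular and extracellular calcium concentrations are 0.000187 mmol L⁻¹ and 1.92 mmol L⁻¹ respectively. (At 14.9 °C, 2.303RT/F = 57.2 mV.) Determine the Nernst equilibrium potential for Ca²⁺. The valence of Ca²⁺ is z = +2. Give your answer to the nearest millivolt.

115 mV

E = (57.2/z) · log₁₀([Ca²⁺]_out/[Ca²⁺]_in) with z = +2.
= (57.2/2) · log₁₀(1.92/0.000187) = 28.60 · log₁₀(1.027e+04)
= 28.60 · (4.0115) = 114.73 mV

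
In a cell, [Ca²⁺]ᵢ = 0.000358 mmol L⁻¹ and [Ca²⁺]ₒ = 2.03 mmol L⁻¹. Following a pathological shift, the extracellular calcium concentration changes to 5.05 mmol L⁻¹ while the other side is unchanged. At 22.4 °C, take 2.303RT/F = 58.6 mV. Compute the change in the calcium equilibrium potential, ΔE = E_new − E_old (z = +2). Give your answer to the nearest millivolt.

E_old = (58.6/2)·log₁₀(2.03/0.000358) = 109.98 mV
E_new = (58.6/2)·log₁₀(5.05/0.000358) = 121.58 mV
ΔE = 121.58 − (109.98) = 11.60 mV

12 mV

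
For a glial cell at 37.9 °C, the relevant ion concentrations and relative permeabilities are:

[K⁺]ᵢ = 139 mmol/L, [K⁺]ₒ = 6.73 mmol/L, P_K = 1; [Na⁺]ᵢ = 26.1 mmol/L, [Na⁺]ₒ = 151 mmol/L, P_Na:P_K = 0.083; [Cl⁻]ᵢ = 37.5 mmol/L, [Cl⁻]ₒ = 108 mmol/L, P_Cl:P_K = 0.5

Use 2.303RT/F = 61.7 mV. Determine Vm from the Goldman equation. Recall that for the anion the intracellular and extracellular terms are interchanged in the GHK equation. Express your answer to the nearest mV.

-44 mV

Vm = 61.7 · log₁₀[(Σ P·[cation]ₒ + Σ P·[anion]ᵢ) / (Σ P·[cation]ᵢ + Σ P·[anion]ₒ)]
Numerator = 1×6.73 + 0.083×151 + 0.5×37.5 = 38.01
Denominator = 1×139 + 0.083×26.1 + 0.5×108 = 195.2
Vm = 61.7 · log₁₀(0.19477) = 61.7 × (-0.7105) = -43.84 mV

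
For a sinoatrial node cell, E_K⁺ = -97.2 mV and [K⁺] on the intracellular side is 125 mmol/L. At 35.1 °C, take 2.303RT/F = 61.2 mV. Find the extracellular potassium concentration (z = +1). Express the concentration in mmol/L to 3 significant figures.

Nernst: E = (61.2/1) · log₁₀([out]/[in]), so log₁₀([out]/[in]) = -97.2 × 1 / 61.2 = -1.5882.
[out]/[in] = 10^(-1.5882) = 0.02581.
[out] = 0.02581 × 125 = 3.226 mmol/L.

3.23 mmol/L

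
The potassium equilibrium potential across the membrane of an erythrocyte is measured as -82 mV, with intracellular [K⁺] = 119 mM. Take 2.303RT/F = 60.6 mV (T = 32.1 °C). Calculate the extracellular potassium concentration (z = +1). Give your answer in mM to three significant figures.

5.28 mM

Nernst: E = (60.6/1) · log₁₀([out]/[in]), so log₁₀([out]/[in]) = -82.0 × 1 / 60.6 = -1.3531.
[out]/[in] = 10^(-1.3531) = 0.04435.
[out] = 0.04435 × 119 = 5.277 mM.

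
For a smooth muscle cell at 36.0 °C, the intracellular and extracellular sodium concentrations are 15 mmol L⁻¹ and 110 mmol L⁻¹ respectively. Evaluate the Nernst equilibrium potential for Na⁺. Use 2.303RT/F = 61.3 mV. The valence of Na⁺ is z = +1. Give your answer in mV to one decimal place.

E = (61.3/z) · log₁₀([Na⁺]_out/[Na⁺]_in) with z = +1.
= (61.3/1) · log₁₀(110/15) = 61.30 · log₁₀(7.333)
= 61.30 · (0.8653) = 53.04 mV

53.0 mV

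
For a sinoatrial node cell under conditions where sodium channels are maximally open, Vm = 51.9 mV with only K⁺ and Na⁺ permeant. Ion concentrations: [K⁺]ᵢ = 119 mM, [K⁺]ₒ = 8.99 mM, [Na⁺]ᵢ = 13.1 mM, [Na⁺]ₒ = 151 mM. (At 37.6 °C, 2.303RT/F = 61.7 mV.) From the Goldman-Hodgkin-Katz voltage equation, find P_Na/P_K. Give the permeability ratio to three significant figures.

13.6

Let α = P_Na/P_K. GHK: Vm = 61.7·log₁₀[(Kₒ + α·Naₒ)/(Kᵢ + α·Naᵢ)].
10^(Vm/61.7) = 10^(51.9/61.7) = 6.9369
So 6.9369·(Kᵢ + α·Naᵢ) = Kₒ + α·Naₒ → α = (6.9369·119.0 − 8.99) / (151.0 − 6.9369·13.1)
α = (825.5 − 8.99) / (151.0 − 90.87) = 816.5/60.13 = 13.58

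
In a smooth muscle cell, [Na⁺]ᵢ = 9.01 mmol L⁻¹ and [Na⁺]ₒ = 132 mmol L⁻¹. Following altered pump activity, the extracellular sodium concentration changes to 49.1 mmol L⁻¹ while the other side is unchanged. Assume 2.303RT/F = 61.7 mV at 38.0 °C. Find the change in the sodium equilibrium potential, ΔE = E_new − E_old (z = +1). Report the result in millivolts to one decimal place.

E_old = (61.7/1)·log₁₀(132/9.01) = 71.93 mV
E_new = (61.7/1)·log₁₀(49.1/9.01) = 45.43 mV
ΔE = 45.43 − (71.93) = -26.50 mV

-26.5 mV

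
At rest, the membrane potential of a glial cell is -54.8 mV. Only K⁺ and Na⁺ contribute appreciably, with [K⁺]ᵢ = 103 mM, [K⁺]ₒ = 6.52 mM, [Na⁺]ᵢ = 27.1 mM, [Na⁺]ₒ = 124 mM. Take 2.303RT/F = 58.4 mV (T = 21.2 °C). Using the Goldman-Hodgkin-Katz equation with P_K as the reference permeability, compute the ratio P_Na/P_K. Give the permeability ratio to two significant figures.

Let α = P_Na/P_K. GHK: Vm = 58.4·log₁₀[(Kₒ + α·Naₒ)/(Kᵢ + α·Naᵢ)].
10^(Vm/58.4) = 10^(-54.8/58.4) = 0.11525
So 0.11525·(Kᵢ + α·Naᵢ) = Kₒ + α·Naₒ → α = (0.11525·103.0 − 6.52) / (124.0 − 0.11525·27.1)
α = (11.87 − 6.52) / (124.0 − 3.123) = 5.351/120.9 = 0.04427

0.044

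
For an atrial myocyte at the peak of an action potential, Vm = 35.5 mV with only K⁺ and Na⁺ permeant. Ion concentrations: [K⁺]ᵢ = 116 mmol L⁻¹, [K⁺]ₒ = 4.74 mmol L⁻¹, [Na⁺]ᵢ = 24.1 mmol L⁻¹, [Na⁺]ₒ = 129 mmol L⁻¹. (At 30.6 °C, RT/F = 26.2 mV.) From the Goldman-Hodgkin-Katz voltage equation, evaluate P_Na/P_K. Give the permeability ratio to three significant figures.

Let α = P_Na/P_K. GHK: Vm = 26.2·ln[(Kₒ + α·Naₒ)/(Kᵢ + α·Naᵢ)].
e^(Vm/26.2) = e^(35.5/26.2) = 3.8766
So 3.8766·(Kᵢ + α·Naᵢ) = Kₒ + α·Naₒ → α = (3.8766·116.0 − 4.74) / (129.0 − 3.8766·24.1)
α = (449.7 − 4.74) / (129.0 − 93.43) = 444.9/35.57 = 12.51

12.5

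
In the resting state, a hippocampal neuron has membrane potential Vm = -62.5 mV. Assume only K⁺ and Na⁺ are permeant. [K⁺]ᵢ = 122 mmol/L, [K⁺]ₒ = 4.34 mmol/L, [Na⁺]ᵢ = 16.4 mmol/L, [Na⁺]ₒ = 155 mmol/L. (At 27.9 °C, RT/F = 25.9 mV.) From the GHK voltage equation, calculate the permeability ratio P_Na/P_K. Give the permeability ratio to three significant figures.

Let α = P_Na/P_K. GHK: Vm = 25.9·ln[(Kₒ + α·Naₒ)/(Kᵢ + α·Naᵢ)].
e^(Vm/25.9) = e^(-62.5/25.9) = 0.089535
So 0.089535·(Kᵢ + α·Naᵢ) = Kₒ + α·Naₒ → α = (0.089535·122.0 − 4.34) / (155.0 − 0.089535·16.4)
α = (10.92 − 4.34) / (155.0 − 1.468) = 6.583/153.5 = 0.04288

0.0429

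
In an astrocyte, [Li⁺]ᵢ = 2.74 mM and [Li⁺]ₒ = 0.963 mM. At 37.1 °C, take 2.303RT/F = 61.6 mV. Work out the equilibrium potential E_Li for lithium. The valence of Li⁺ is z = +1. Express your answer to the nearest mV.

-28 mV

E = (61.6/z) · log₁₀([Li⁺]_out/[Li⁺]_in) with z = +1.
= (61.6/1) · log₁₀(0.963/2.74) = 61.60 · log₁₀(0.3515)
= 61.60 · (-0.4541) = -27.97 mV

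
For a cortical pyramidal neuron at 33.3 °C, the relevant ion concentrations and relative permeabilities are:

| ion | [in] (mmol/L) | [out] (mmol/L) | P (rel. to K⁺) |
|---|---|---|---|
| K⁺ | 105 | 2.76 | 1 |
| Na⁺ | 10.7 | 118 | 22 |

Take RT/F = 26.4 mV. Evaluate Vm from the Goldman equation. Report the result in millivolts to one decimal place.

53.7 mV

Vm = 26.4 · ln[(Σ P·[cation]ₒ + Σ P·[anion]ᵢ) / (Σ P·[cation]ᵢ + Σ P·[anion]ₒ)]
Numerator = 1×2.76 + 22×118 = 2599
Denominator = 1×105 + 22×10.7 = 340.4
Vm = 26.4 · ln(7.6344) = 26.4 × (2.0327) = 53.66 mV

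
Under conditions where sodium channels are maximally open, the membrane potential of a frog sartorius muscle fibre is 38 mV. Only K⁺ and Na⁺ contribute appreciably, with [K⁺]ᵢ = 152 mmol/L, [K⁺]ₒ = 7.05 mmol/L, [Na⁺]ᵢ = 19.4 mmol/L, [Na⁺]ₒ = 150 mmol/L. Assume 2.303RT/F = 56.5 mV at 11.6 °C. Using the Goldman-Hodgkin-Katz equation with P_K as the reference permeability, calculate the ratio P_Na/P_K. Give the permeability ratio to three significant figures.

Let α = P_Na/P_K. GHK: Vm = 56.5·log₁₀[(Kₒ + α·Naₒ)/(Kᵢ + α·Naᵢ)].
10^(Vm/56.5) = 10^(38.0/56.5) = 4.7051
So 4.7051·(Kᵢ + α·Naᵢ) = Kₒ + α·Naₒ → α = (4.7051·152.0 − 7.05) / (150.0 − 4.7051·19.4)
α = (715.2 − 7.05) / (150.0 − 91.28) = 708.1/58.72 = 12.06

12.1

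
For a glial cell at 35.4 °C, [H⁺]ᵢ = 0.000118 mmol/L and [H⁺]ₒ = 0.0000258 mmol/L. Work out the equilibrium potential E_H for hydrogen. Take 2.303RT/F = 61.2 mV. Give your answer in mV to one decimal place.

E = (61.2/z) · log₁₀([H⁺]_out/[H⁺]_in) with z = +1.
= (61.2/1) · log₁₀(0.0000258/0.000118) = 61.20 · log₁₀(0.2186)
= 61.20 · (-0.6603) = -40.41 mV

-40.4 mV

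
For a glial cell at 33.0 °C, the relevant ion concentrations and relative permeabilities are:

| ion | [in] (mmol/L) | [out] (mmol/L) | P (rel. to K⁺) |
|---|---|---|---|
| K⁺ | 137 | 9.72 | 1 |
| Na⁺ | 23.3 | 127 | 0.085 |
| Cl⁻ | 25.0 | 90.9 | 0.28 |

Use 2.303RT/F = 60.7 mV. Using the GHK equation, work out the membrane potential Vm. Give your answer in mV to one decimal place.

-47.1 mV

Vm = 60.7 · log₁₀[(Σ P·[cation]ₒ + Σ P·[anion]ᵢ) / (Σ P·[cation]ᵢ + Σ P·[anion]ₒ)]
Numerator = 1×9.72 + 0.085×127 + 0.28×25.0 = 27.52
Denominator = 1×137 + 0.085×23.3 + 0.28×90.9 = 164.4
Vm = 60.7 · log₁₀(0.16733) = 60.7 × (-0.7764) = -47.13 mV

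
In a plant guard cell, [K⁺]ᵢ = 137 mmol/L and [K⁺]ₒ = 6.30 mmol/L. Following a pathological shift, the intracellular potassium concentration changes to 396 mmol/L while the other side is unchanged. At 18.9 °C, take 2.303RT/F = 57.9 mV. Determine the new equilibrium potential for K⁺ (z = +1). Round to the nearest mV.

After the shift: [K⁺]_out = 6.30, [K⁺]_in = 396 mmol/L.
E_new = (57.9/1)·log₁₀(6.30/396) = 57.90 · (-1.7984) = -104.12 mV

-104 mV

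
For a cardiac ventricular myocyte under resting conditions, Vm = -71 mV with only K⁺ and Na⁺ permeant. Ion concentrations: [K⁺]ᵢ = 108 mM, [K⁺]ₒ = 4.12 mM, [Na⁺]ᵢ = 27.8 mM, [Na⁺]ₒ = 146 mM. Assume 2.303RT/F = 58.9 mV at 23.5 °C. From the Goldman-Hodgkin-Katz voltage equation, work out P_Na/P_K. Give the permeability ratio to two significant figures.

0.018

Let α = P_Na/P_K. GHK: Vm = 58.9·log₁₀[(Kₒ + α·Naₒ)/(Kᵢ + α·Naᵢ)].
10^(Vm/58.9) = 10^(-71.0/58.9) = 0.062311
So 0.062311·(Kᵢ + α·Naᵢ) = Kₒ + α·Naₒ → α = (0.062311·108.0 − 4.12) / (146.0 − 0.062311·27.8)
α = (6.73 − 4.12) / (146.0 − 1.732) = 2.61/144.3 = 0.01809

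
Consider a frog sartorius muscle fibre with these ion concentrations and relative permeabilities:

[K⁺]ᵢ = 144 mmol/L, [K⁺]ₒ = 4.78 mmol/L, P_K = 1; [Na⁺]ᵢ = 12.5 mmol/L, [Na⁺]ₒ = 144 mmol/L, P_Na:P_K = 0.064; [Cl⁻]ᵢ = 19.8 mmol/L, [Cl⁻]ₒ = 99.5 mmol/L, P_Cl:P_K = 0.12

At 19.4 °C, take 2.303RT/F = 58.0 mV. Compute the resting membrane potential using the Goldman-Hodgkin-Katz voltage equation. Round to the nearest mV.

-57 mV

Vm = 58.0 · log₁₀[(Σ P·[cation]ₒ + Σ P·[anion]ᵢ) / (Σ P·[cation]ᵢ + Σ P·[anion]ₒ)]
Numerator = 1×4.78 + 0.064×144 + 0.12×19.8 = 16.37
Denominator = 1×144 + 0.064×12.5 + 0.12×99.5 = 156.7
Vm = 58.0 · log₁₀(0.10445) = 58.0 × (-0.9811) = -56.90 mV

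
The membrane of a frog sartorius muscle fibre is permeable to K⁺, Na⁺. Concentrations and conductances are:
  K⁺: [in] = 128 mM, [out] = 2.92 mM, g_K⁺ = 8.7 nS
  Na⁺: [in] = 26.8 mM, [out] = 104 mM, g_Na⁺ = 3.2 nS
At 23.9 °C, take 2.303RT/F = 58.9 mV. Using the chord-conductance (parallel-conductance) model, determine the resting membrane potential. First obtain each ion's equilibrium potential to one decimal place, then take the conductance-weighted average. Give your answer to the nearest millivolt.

-61 mV

E_K⁺ = (58.9/1)·log₁₀(2.92/128) = -96.7 mV
E_Na⁺ = (58.9/1)·log₁₀(104/26.8) = 34.7 mV
Vm = (Σ gᵢEᵢ)/(Σ gᵢ) = (8.7·-96.7 + 3.2·34.7) / (8.7 + 3.2)
= -730.25 / 11.9 = -61.37 mV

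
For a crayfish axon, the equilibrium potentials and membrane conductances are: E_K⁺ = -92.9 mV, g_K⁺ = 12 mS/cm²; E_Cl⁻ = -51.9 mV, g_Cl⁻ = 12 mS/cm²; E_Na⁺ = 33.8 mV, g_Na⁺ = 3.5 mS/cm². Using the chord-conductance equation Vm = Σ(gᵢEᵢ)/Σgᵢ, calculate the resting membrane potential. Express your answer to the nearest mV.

-59 mV

Σ gᵢEᵢ = 12·(-92.9) + 12·(-51.9) + 3.5·(33.8) = -1619.30
Σ gᵢ = 12 + 12 + 3.5 = 27.5
Vm = -1619.30 / 27.5 = -58.88 mV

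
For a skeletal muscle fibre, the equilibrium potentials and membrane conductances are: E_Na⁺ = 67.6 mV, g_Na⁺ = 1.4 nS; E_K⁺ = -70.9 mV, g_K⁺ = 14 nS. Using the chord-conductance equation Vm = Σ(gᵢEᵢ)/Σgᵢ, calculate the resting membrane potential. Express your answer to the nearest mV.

Σ gᵢEᵢ = 1.4·(67.6) + 14·(-70.9) = -897.96
Σ gᵢ = 1.4 + 14 = 15.4
Vm = -897.96 / 15.4 = -58.31 mV

-58 mV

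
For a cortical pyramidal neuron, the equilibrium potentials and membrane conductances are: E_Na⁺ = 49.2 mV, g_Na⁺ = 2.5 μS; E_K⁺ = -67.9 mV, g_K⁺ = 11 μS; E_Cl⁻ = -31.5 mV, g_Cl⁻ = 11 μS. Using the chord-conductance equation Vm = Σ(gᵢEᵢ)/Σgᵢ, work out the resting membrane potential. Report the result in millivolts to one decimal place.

-39.6 mV

Σ gᵢEᵢ = 2.5·(49.2) + 11·(-67.9) + 11·(-31.5) = -970.40
Σ gᵢ = 2.5 + 11 + 11 = 24.5
Vm = -970.40 / 24.5 = -39.61 mV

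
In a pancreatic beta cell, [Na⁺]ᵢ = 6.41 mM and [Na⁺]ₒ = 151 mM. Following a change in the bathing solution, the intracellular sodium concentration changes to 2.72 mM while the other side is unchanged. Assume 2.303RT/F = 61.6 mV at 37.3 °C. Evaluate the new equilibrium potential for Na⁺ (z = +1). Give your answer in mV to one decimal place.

107.5 mV

After the shift: [Na⁺]_out = 151, [Na⁺]_in = 2.72 mM.
E_new = (61.6/1)·log₁₀(151/2.72) = 61.60 · (1.7444) = 107.46 mV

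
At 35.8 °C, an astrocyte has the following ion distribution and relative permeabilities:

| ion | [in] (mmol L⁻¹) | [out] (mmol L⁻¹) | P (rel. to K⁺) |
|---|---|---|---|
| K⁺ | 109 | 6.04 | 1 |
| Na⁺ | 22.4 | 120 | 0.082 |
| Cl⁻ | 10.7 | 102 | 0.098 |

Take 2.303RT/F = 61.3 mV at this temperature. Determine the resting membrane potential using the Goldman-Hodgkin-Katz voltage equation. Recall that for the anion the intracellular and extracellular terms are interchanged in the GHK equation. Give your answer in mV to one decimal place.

-52.3 mV

Vm = 61.3 · log₁₀[(Σ P·[cation]ₒ + Σ P·[anion]ᵢ) / (Σ P·[cation]ᵢ + Σ P·[anion]ₒ)]
Numerator = 1×6.04 + 0.082×120 + 0.098×10.7 = 16.93
Denominator = 1×109 + 0.082×22.4 + 0.098×102 = 120.8
Vm = 61.3 · log₁₀(0.1401) = 61.3 × (-0.8536) = -52.32 mV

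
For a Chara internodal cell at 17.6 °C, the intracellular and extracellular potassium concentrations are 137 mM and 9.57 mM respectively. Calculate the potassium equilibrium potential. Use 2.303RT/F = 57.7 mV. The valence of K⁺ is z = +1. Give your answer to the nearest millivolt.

-67 mV

E = (57.7/z) · log₁₀([K⁺]_out/[K⁺]_in) with z = +1.
= (57.7/1) · log₁₀(9.57/137) = 57.70 · log₁₀(0.06985)
= 57.70 · (-1.1558) = -66.69 mV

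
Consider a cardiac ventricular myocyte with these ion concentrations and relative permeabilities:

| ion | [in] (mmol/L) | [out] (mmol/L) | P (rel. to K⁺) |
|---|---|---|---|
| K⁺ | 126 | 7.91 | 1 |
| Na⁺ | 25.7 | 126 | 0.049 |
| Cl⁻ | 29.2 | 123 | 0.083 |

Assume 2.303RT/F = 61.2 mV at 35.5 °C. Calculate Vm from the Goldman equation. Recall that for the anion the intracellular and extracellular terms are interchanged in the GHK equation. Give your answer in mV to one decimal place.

-56.3 mV

Vm = 61.2 · log₁₀[(Σ P·[cation]ₒ + Σ P·[anion]ᵢ) / (Σ P·[cation]ᵢ + Σ P·[anion]ₒ)]
Numerator = 1×7.91 + 0.049×126 + 0.083×29.2 = 16.51
Denominator = 1×126 + 0.049×25.7 + 0.083×123 = 137.5
Vm = 61.2 · log₁₀(0.12008) = 61.2 × (-0.9205) = -56.34 mV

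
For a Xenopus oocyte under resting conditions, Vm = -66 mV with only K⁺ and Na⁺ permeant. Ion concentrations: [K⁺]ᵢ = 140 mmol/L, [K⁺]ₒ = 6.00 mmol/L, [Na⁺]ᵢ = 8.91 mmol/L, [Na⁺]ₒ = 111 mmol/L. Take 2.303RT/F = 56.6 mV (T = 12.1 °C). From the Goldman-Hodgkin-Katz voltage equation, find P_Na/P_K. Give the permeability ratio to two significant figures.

0.032

Let α = P_Na/P_K. GHK: Vm = 56.6·log₁₀[(Kₒ + α·Naₒ)/(Kᵢ + α·Naᵢ)].
10^(Vm/56.6) = 10^(-66.0/56.6) = 0.068222
So 0.068222·(Kᵢ + α·Naᵢ) = Kₒ + α·Naₒ → α = (0.068222·140.0 − 6.0) / (111.0 − 0.068222·8.91)
α = (9.551 − 6.0) / (111.0 − 0.6079) = 3.551/110.4 = 0.03217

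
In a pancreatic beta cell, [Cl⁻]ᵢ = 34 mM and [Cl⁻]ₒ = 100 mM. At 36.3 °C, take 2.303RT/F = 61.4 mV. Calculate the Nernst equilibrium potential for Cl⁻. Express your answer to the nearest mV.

E = (61.4/z) · log₁₀([Cl⁻]_out/[Cl⁻]_in) with z = -1.
For an anion, dividing by z = -1 reverses the sign.
= (61.4/-1) · log₁₀(100/34) = -61.40 · log₁₀(2.941)
= -61.40 · (0.4685) = -28.77 mV

-29 mV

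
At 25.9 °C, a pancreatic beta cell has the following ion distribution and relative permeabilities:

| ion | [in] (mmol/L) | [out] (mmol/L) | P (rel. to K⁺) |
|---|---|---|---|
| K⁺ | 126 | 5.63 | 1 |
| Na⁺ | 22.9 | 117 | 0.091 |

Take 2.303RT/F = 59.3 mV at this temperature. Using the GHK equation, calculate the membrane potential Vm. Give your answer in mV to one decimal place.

-53.1 mV

Vm = 59.3 · log₁₀[(Σ P·[cation]ₒ + Σ P·[anion]ᵢ) / (Σ P·[cation]ᵢ + Σ P·[anion]ₒ)]
Numerator = 1×5.63 + 0.091×117 = 16.28
Denominator = 1×126 + 0.091×22.9 = 128.1
Vm = 59.3 · log₁₀(0.12708) = 59.3 × (-0.8959) = -53.13 mV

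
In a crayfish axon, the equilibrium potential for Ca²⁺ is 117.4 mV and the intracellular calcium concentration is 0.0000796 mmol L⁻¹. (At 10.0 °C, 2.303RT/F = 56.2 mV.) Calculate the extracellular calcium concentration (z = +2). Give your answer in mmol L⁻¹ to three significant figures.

Nernst: E = (56.2/2) · log₁₀([out]/[in]), so log₁₀([out]/[in]) = 117.4 × 2 / 56.2 = 4.1779.
[out]/[in] = 10^(4.1779) = 1.506e+04.
[out] = 1.506e+04 × 0.0000796 = 1.199 mmol L⁻¹.

1.20 mmol L⁻¹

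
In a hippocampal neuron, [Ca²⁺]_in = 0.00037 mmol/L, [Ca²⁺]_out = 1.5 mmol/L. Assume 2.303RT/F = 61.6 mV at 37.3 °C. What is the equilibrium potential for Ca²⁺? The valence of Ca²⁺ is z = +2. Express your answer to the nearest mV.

111 mV

E = (61.6/z) · log₁₀([Ca²⁺]_out/[Ca²⁺]_in) with z = +2.
= (61.6/2) · log₁₀(1.5/0.00037) = 30.80 · log₁₀(4054)
= 30.80 · (3.6079) = 111.12 mV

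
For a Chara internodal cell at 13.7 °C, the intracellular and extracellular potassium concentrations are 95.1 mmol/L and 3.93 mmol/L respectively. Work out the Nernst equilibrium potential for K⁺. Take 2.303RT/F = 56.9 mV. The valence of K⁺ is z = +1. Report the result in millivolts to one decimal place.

-78.7 mV

E = (56.9/z) · log₁₀([K⁺]_out/[K⁺]_in) with z = +1.
= (56.9/1) · log₁₀(3.93/95.1) = 56.90 · log₁₀(0.04132)
= 56.90 · (-1.3838) = -78.74 mV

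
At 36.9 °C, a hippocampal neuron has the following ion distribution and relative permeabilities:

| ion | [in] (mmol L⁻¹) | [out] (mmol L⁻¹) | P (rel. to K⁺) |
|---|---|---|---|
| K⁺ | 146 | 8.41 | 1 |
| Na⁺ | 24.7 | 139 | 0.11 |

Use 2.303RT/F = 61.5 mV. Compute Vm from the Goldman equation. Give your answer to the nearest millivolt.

-49 mV

Vm = 61.5 · log₁₀[(Σ P·[cation]ₒ + Σ P·[anion]ᵢ) / (Σ P·[cation]ᵢ + Σ P·[anion]ₒ)]
Numerator = 1×8.41 + 0.11×139 = 23.7
Denominator = 1×146 + 0.11×24.7 = 148.7
Vm = 61.5 · log₁₀(0.15936) = 61.5 × (-0.7976) = -49.05 mV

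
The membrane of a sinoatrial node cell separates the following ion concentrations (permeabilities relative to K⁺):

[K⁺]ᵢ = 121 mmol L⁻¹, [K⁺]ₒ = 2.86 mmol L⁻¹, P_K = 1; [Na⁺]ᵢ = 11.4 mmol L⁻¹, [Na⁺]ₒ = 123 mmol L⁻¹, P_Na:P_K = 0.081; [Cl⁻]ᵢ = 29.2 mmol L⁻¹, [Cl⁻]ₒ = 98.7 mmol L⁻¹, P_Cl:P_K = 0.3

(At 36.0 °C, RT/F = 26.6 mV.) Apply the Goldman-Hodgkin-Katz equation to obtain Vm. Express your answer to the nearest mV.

-52 mV

Vm = 26.6 · ln[(Σ P·[cation]ₒ + Σ P·[anion]ᵢ) / (Σ P·[cation]ᵢ + Σ P·[anion]ₒ)]
Numerator = 1×2.86 + 0.081×123 + 0.3×29.2 = 21.58
Denominator = 1×121 + 0.081×11.4 + 0.3×98.7 = 151.5
Vm = 26.6 · ln(0.14243) = 26.6 × (-1.9489) = -51.84 mV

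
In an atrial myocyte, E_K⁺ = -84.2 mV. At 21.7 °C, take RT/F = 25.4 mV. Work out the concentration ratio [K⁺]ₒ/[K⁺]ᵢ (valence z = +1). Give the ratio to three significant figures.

0.0363

ln([out]/[in]) = E·z/(25.4) = -84.2 × 1 / 25.4 = -3.3150
[out]/[in] = e^(-3.3150) = 0.03634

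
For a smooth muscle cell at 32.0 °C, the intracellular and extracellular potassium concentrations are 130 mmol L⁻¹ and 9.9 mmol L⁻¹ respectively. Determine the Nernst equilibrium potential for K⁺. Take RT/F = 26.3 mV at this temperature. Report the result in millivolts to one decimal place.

E = (26.3/z) · ln([K⁺]_out/[K⁺]_in) with z = +1.
= (26.3/1) · ln(9.9/130) = 26.30 · ln(0.07615)
= 26.30 · (-2.5750) = -67.72 mV

-67.7 mV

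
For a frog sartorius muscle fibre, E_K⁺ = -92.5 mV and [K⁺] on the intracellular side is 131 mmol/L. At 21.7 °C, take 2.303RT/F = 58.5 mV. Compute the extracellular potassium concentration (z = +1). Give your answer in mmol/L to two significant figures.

3.4 mmol/L

Nernst: E = (58.5/1) · log₁₀([out]/[in]), so log₁₀([out]/[in]) = -92.5 × 1 / 58.5 = -1.5812.
[out]/[in] = 10^(-1.5812) = 0.02623.
[out] = 0.02623 × 131 = 3.436 mmol/L.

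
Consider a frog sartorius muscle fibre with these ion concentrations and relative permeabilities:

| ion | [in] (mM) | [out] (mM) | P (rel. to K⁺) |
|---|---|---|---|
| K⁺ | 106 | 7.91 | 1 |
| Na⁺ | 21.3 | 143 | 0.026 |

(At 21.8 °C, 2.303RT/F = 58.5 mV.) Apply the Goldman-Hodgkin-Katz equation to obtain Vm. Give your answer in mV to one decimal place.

-56.3 mV

Vm = 58.5 · log₁₀[(Σ P·[cation]ₒ + Σ P·[anion]ᵢ) / (Σ P·[cation]ᵢ + Σ P·[anion]ₒ)]
Numerator = 1×7.91 + 0.026×143 = 11.63
Denominator = 1×106 + 0.026×21.3 = 106.6
Vm = 58.5 · log₁₀(0.10913) = 58.5 × (-0.9621) = -56.28 mV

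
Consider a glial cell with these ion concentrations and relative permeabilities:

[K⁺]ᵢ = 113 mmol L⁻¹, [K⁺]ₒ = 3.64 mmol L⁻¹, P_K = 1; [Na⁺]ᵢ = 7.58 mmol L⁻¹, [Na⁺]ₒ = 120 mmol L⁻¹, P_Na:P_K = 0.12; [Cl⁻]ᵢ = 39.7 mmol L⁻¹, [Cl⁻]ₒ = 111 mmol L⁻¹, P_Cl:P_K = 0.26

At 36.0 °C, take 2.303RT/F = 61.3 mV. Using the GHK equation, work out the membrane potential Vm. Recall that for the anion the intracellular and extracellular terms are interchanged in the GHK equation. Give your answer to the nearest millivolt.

-43 mV

Vm = 61.3 · log₁₀[(Σ P·[cation]ₒ + Σ P·[anion]ᵢ) / (Σ P·[cation]ᵢ + Σ P·[anion]ₒ)]
Numerator = 1×3.64 + 0.12×120 + 0.26×39.7 = 28.36
Denominator = 1×113 + 0.12×7.58 + 0.26×111 = 142.8
Vm = 61.3 · log₁₀(0.19866) = 61.3 × (-0.7019) = -43.03 mV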